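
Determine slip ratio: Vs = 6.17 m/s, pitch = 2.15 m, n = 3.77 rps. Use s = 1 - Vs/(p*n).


Formula: s = 1 - Vs / (p * n)
Step 1 — p * n = 2.15 * 3.77 = 8.1055
Step 2 — Vs / (p*n) = 6.17 / 8.1055 = 0.761212 (6 d.p.)
Step 3 — s = 1 - 0.761212 = 0.238788

0.238788


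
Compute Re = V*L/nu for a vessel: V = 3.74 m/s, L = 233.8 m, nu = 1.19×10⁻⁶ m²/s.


Formula: Re = V * L / nu
Step 1 — V * L = 3.74 * 233.8 = 874.412 m^2/s
Step 2 — Re = 874.412 / 1.19e-6 = 7.35e+08

7.35e+08


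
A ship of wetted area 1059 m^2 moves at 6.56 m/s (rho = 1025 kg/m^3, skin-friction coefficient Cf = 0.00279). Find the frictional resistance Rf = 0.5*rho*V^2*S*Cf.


Formula: Rf = 0.5 * rho * V^2 * S * Cf
Step 1 — V^2 = 6.56^2 = 43.0336
Step 2 — 0.5 * rho * V^2 = 0.5 * 1025 * 43.0336 = 22054.72
Step 3 — Rf = 22054.72 * 1059 * 0.00279 ≈ 65163 N (5 s.f.)

65163 N


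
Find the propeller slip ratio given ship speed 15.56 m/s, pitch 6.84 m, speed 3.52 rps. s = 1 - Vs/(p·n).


Formula: s = 1 - Vs / (p * n)
Step 1 — p * n = 6.84 * 3.52 = 24.0768
Step 2 — Vs / (p*n) = 15.56 / 24.0768 = 0.646265 (6 d.p.)
Step 3 — s = 1 - 0.646265 = 0.353735

0.353735


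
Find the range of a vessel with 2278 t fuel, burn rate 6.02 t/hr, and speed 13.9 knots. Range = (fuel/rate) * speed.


Formula: endurance = fuel / rate; range = endurance * speed
Step 1 — endurance = 2278 / 6.02 = 378.4053 hours
Step 2 — range = 378.4053 * 13.9 ≈ 5259.8 nautical miles (5 s.f.)

5259.8 NM


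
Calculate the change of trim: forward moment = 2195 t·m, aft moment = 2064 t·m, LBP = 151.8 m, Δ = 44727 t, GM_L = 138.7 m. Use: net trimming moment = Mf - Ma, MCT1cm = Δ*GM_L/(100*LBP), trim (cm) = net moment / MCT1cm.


Formula: net trimming moment = Mf - Ma; MCT1cm = Δ*GM_L/(100*LBP); trim = net moment / MCT1cm
Step 1 — net trimming moment = 2195 - 2064 = 131 t·m
Step 2 — MCT1cm = 44727 * 138.7 / (100 * 151.8) = 408.6716 t·m/cm
Step 3 — trim = 131 / 408.6716 ≈ 0.32055 cm (5 s.f.)

0.32055 cm


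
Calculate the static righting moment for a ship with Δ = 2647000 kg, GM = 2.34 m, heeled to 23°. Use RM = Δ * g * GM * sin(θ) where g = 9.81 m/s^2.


Formula: GZ = GM * sin(theta); RM = disp * g * GZ
Step 1 — GZ = 2.34 * sin(23°) = 2.34 * 0.390731 = 0.914311 m
Step 2 — RM = 2647000 * 9.81 * 0.914311 ≈ 23742000 N·m (5 s.f.)

23742000 N·m


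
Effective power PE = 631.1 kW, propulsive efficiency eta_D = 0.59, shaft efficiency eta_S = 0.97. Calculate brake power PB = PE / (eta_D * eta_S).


Formula: PB = PE / (eta_D * eta_S)
Step 1 — combined efficiency = eta_D * eta_S = 0.59 * 0.97 = 0.5723
Step 2 — PB = 631.1 / 0.5723 ≈ 1102.7 kW (5 s.f.)

1102.7 kW


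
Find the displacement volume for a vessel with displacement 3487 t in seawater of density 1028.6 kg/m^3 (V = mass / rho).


Formula: V = mass / rho
Step 1 — convert tonnes to kg: 3487 t * 1000 = 3487000 kg
Step 2 — V = 3487000 / 1028.6 ≈ 3390.0 m^3 (5 s.f.)

3390.0 m^3


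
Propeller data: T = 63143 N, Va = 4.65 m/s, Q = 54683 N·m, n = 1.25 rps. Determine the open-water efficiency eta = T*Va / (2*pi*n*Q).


Formula: eta = T * Va / (2 * pi * n * Q)
Step 1 — numerator = T * Va = 63143 * 4.65 = 293614.95
Step 2 — 2 * pi * n = 2 * pi * 1.25 = 7.853982
Step 3 — denominator = 7.853982 * 54683 = 429479.3
Step 4 — eta = 293614.95 / 429479.3 ≈ 0.68365 (5 s.f.)

0.68365


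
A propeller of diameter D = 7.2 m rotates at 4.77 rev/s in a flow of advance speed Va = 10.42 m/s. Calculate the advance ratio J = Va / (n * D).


Formula: J = Va / (n * D)
Step 1 — n * D = 4.77 * 7.2 = 34.344
Step 2 — J = 10.42 / 34.344 ≈ 0.30340 (5 s.f.)

0.30340


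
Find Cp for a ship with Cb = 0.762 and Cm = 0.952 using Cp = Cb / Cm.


Formula: Cp = Cb / Cm
Substituting: Cp = 0.762 / 0.952
Result: Cp ≈ 0.80042 (5 s.f.)

0.80042


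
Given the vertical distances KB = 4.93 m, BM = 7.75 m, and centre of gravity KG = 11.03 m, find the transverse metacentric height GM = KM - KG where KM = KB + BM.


Formula: GM = KB + BM - KG
Step 1 — KM = KB + BM = 4.93 + 7.75 = 12.68 m
Step 2 — GM = KM - KG = 12.68 - 11.03 = 1.65 m

1.65 m


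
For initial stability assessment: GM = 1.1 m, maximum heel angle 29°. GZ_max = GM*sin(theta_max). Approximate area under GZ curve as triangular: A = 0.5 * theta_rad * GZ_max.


Formula: GZ_max = GM * sin(theta); Area = 0.5 * theta_rad * GZ_max
Step 1 — GZ_max = 1.1 * sin(29°) = 1.1 * 0.48481 = 0.533291 m
Step 2 — theta_rad = 29 * pi/180 = 0.506145 rad
Step 3 — Area = 0.5 * 0.506145 * 0.533291 ≈ 0.13496 m·rad (5 s.f.)

0.13496 m·rad


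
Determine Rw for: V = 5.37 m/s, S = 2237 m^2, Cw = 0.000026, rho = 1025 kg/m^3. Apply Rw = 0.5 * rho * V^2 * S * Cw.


Formula: Rw = 0.5 * rho * V^2 * S * Cw
Step 1 — V^2 = 5.37^2 = 28.8369
Step 2 — 0.5 * rho * V^2 = 0.5 * 1025 * 28.8369 = 14778.91125
Step 3 — Rw = 14778.91125 * 2237 * 0.000026 ≈ 859.57 N (5 s.f.)

859.57 N


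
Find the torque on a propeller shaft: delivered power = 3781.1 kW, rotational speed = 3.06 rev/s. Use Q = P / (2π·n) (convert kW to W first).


Formula: Q = P_W / (2 * pi * n)
Step 1 — P_W = 3781.1 kW * 1000 = 3781100.0 W
Step 2 — 2 * pi * n = 2 * pi * 3.06 = 19.226547
Step 3 — Q = 3781100.0 / 19.226547 ≈ 196660 N·m (5 s.f.)

196660 N·m


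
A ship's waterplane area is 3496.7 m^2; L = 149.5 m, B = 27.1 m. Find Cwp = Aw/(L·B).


Formula: Cwp = Aw / (L * B)
Step 1 — L * B = 149.5 * 27.1 = 4051.45 m^2
Step 2 — Cwp = 3496.7 / 4051.45 ≈ 0.86307 (5 s.f.)

0.86307


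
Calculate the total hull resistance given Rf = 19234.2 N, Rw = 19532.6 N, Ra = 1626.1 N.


Formula: Rt = Rf + Rw + Ra
Substituting: Rt = 19234.2 + 19532.6 + 1626.1
Result: Rt = 40392.9 N

40392.9 N


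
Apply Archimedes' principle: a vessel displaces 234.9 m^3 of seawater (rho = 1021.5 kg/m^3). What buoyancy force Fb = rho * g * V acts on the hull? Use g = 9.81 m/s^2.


Formula: Fb = rho * g * V
Substituting: Fb = 1021.5 * 9.81 * 234.9
Intermediate: 1021.5 * 9.81 = 10020.915
Result: Fb = 10020.915 * 234.9 ≈ 2353900 N (5 s.f.)

2353900 N


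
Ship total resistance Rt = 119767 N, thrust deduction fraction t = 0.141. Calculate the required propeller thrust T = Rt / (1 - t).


Formula: T = Rt / (1 - t)
Step 1 — (1 - t) = 1 - 0.141 = 0.859
Step 2 — T = 119767 / 0.859 ≈ 139430 N (5 s.f.)

139430 N


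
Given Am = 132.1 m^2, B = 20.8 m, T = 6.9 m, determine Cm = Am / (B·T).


Formula: Cm = Am / (B * T)
Step 1 — B * T = 20.8 * 6.9 = 143.52 m^2
Step 2 — Cm = 132.1 / 143.52 ≈ 0.92043 (5 s.f.)

0.92043


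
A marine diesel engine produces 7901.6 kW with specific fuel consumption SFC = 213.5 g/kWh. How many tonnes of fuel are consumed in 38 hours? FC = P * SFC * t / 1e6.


Formula: FC (tonnes) = P * SFC * t / 1,000,000
Step 1 — P * SFC * t = 7901.6 * 213.5 * 38 = 64105680.8 g
Step 2 — FC (tonnes) = 64105680.8 / 1,000,000 ≈ 64.106 tonnes (5 s.f.)

64.106 tonnes


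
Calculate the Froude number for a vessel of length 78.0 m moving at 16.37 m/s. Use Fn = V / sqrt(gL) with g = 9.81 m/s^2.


Formula: Fn = V / sqrt(g * L)
Step 1 — g * L = 9.81 * 78.0 = 765.18
Step 2 — sqrt(g * L) = sqrt(765.18) = 27.661887
Step 3 — Fn = 16.37 / 27.661887 ≈ 0.59179 (5 s.f.)

0.59179


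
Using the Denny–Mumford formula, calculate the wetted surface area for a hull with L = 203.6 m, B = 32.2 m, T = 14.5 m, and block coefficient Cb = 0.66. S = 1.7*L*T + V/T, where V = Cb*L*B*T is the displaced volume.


Formula: S = 1.7*L*T + V/T with V = Cb*L*B*T, i.e. S = L * (1.7*T + Cb*B)
Step 1 — 1.7*T = 1.7 * 14.5 = 24.65 m
Step 2 — Cb*B = 0.66 * 32.2 = 21.252 m
Step 3 — 1.7*T + Cb*B = 24.65 + 21.252 = 45.902 m
Step 4 — S = 203.6 * 45.902 ≈ 9345.6 m^2 (5 s.f.)

9345.6 m^2


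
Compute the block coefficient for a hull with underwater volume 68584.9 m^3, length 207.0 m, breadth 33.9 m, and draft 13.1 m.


Formula: Cb = V / (L * B * T)
Step 1 — L * B * T = 207.0 * 33.9 * 13.1 = 91926.63 m^3
Step 2 — Cb = 68584.9 / 91926.63 ≈ 0.74608 (5 s.f.)

0.74608


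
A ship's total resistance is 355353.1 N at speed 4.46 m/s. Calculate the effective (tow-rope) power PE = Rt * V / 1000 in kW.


Formula: PE = Rt * V / 1000 (kW)
Step 1 — PE (W) = 355353.1 * 4.46 = 1584874.826 W
Step 2 — PE (kW) = 1584874.826 / 1000 ≈ 1584.9 kW (5 s.f.)

1584.9 kW


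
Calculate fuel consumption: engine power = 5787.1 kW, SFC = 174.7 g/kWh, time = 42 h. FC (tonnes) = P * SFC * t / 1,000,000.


Formula: FC (tonnes) = P * SFC * t / 1,000,000
Step 1 — P * SFC * t = 5787.1 * 174.7 * 42 = 42462267.54 g
Step 2 — FC (tonnes) = 42462267.54 / 1,000,000 ≈ 42.462 tonnes (5 s.f.)

42.462 tonnes


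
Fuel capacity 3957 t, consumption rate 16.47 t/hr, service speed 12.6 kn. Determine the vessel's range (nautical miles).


Formula: endurance = fuel / rate; range = endurance * speed
Step 1 — endurance = 3957 / 16.47 = 240.255 hours
Step 2 — range = 240.255 * 12.6 ≈ 3027.2 nautical miles (5 s.f.)

3027.2 NM


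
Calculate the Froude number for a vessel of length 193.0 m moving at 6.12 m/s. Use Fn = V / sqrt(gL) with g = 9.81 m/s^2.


Formula: Fn = V / sqrt(g * L)
Step 1 — g * L = 9.81 * 193.0 = 1893.33
Step 2 — sqrt(g * L) = sqrt(1893.33) = 43.512412
Step 3 — Fn = 6.12 / 43.512412 ≈ 0.14065 (5 s.f.)

0.14065


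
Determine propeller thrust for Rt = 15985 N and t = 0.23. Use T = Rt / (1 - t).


Formula: T = Rt / (1 - t)
Step 1 — (1 - t) = 1 - 0.23 = 0.77
Step 2 — T = 15985 / 0.77 ≈ 20760 N (5 s.f.)

20760 N


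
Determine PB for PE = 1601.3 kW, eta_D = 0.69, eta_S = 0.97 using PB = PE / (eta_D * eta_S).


Formula: PB = PE / (eta_D * eta_S)
Step 1 — combined efficiency = eta_D * eta_S = 0.69 * 0.97 = 0.6693
Step 2 — PB = 1601.3 / 0.6693 ≈ 2392.5 kW (5 s.f.)

2392.5 kW


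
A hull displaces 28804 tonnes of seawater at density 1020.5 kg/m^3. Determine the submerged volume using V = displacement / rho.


Formula: V = mass / rho
Step 1 — convert tonnes to kg: 28804 t * 1000 = 28804000 kg
Step 2 — V = 28804000 / 1020.5 ≈ 28225 m^3 (5 s.f.)

28225 m^3


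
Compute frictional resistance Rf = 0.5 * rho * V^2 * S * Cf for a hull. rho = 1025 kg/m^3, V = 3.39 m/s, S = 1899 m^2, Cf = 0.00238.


Formula: Rf = 0.5 * rho * V^2 * S * Cf
Step 1 — V^2 = 3.39^2 = 11.4921
Step 2 — 0.5 * rho * V^2 = 0.5 * 1025 * 11.4921 = 5889.70125
Step 3 — Rf = 5889.70125 * 1899 * 0.00238 ≈ 26619 N (5 s.f.)

26619 N


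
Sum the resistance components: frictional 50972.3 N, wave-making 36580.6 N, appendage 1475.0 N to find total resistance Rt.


Formula: Rt = Rf + Rw + Ra
Substituting: Rt = 50972.3 + 36580.6 + 1475.0
Result: Rt = 89027.9 N

89027.9 N


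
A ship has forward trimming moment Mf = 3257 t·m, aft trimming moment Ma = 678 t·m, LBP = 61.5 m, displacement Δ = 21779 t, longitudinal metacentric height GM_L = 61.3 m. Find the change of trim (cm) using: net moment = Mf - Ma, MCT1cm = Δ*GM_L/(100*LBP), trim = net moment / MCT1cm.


Formula: net trimming moment = Mf - Ma; MCT1cm = Δ*GM_L/(100*LBP); trim = net moment / MCT1cm
Step 1 — net trimming moment = 3257 - 678 = 2579 t·m
Step 2 — MCT1cm = 21779 * 61.3 / (100 * 61.5) = 217.0817 t·m/cm
Step 3 — trim = 2579 / 217.0817 ≈ 11.880 cm (5 s.f.)

11.880 cm


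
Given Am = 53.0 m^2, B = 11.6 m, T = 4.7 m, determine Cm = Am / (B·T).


Formula: Cm = Am / (B * T)
Step 1 — B * T = 11.6 * 4.7 = 54.52 m^2
Step 2 — Cm = 53.0 / 54.52 ≈ 0.97212 (5 s.f.)

0.97212


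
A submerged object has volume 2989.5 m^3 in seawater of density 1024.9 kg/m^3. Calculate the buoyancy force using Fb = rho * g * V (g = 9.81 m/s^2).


Formula: Fb = rho * g * V
Substituting: Fb = 1024.9 * 9.81 * 2989.5
Intermediate: 1024.9 * 9.81 = 10054.269
Result: Fb = 10054.269 * 2989.5 ≈ 30057000 N (5 s.f.)

30057000 N


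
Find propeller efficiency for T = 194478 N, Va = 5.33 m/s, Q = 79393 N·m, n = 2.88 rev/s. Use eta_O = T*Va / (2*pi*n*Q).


Formula: eta = T * Va / (2 * pi * n * Q)
Step 1 — numerator = T * Va = 194478 * 5.33 = 1036567.74
Step 2 — 2 * pi * n = 2 * pi * 2.88 = 18.095574
Step 3 — denominator = 18.095574 * 79393 = 1436661.91
Step 4 — eta = 1036567.74 / 1436661.91 ≈ 0.72151 (5 s.f.)

0.72151


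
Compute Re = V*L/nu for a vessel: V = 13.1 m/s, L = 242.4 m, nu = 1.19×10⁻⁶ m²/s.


Formula: Re = V * L / nu
Step 1 — V * L = 13.1 * 242.4 = 3175.44 m^2/s
Step 2 — Re = 3175.44 / 1.19e-6 = 2.67e+09

2.67e+09


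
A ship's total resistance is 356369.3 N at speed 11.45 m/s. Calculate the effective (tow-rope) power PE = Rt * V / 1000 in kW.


Formula: PE = Rt * V / 1000 (kW)
Step 1 — PE (W) = 356369.3 * 11.45 = 4080428.485 W
Step 2 — PE (kW) = 4080428.485 / 1000 ≈ 4080.4 kW (5 s.f.)

4080.4 kW


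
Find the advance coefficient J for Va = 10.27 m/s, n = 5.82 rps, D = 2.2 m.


Formula: J = Va / (n * D)
Step 1 — n * D = 5.82 * 2.2 = 12.804
Step 2 — J = 10.27 / 12.804 ≈ 0.80209 (5 s.f.)

0.80209


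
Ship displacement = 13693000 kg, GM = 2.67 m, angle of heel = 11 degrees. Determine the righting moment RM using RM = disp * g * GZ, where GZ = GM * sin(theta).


Formula: GZ = GM * sin(theta); RM = disp * g * GZ
Step 1 — GZ = 2.67 * sin(11°) = 2.67 * 0.190809 = 0.50946 m
Step 2 — RM = 13693000 * 9.81 * 0.50946 ≈ 68435000 N·m (5 s.f.)

68435000 N·m


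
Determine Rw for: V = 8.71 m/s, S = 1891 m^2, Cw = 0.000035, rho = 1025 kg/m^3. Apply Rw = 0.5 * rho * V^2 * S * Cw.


Formula: Rw = 0.5 * rho * V^2 * S * Cw
Step 1 — V^2 = 8.71^2 = 75.8641
Step 2 — 0.5 * rho * V^2 = 0.5 * 1025 * 75.8641 = 38880.35125
Step 3 — Rw = 38880.35125 * 1891 * 0.000035 ≈ 2573.3 N (5 s.f.)

2573.3 N


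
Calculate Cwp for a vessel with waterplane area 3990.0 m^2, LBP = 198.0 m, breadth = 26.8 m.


Formula: Cwp = Aw / (L * B)
Step 1 — L * B = 198.0 * 26.8 = 5306.4 m^2
Step 2 — Cwp = 3990.0 / 5306.4 ≈ 0.75192 (5 s.f.)

0.75192


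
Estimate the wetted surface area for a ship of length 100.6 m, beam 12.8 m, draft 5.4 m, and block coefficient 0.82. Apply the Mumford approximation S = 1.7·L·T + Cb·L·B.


Formula: S = 1.7*L*T + V/T with V = Cb*L*B*T, i.e. S = L * (1.7*T + Cb*B)
Step 1 — 1.7*T = 1.7 * 5.4 = 9.18 m
Step 2 — Cb*B = 0.82 * 12.8 = 10.496 m
Step 3 — 1.7*T + Cb*B = 9.18 + 10.496 = 19.676 m
Step 4 — S = 100.6 * 19.676 ≈ 1979.4 m^2 (5 s.f.)

1979.4 m^2


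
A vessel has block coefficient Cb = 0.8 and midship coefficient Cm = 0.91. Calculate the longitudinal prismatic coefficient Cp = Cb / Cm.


Formula: Cp = Cb / Cm
Substituting: Cp = 0.8 / 0.91
Result: Cp ≈ 0.87912 (5 s.f.)

0.87912


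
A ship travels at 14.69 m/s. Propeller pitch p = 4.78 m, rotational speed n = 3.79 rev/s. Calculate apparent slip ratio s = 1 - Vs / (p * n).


Formula: s = 1 - Vs / (p * n)
Step 1 — p * n = 4.78 * 3.79 = 18.1162
Step 2 — Vs / (p*n) = 14.69 / 18.1162 = 0.810876 (6 d.p.)
Step 3 — s = 1 - 0.810876 = 0.189124

0.189124


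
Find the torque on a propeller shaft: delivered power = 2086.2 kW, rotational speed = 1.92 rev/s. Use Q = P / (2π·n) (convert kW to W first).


Formula: Q = P_W / (2 * pi * n)
Step 1 — P_W = 2086.2 kW * 1000 = 2086200.0 W
Step 2 — 2 * pi * n = 2 * pi * 1.92 = 12.063716
Step 3 — Q = 2086200.0 / 12.063716 ≈ 172930 N·m (5 s.f.)

172930 N·m


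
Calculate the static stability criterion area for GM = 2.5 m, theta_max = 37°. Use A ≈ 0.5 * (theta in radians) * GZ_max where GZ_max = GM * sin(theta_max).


Formula: GZ_max = GM * sin(theta); Area = 0.5 * theta_rad * GZ_max
Step 1 — GZ_max = 2.5 * sin(37°) = 2.5 * 0.601815 = 1.504538 m
Step 2 — theta_rad = 37 * pi/180 = 0.645772 rad
Step 3 — Area = 0.5 * 0.645772 * 1.504538 ≈ 0.48579 m·rad (5 s.f.)

0.48579 m·rad


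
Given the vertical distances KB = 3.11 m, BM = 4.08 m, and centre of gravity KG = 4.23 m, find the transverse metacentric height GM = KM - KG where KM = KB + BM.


Formula: GM = KB + BM - KG
Step 1 — KM = KB + BM = 3.11 + 4.08 = 7.19 m
Step 2 — GM = KM - KG = 7.19 - 4.23 = 2.96 m

2.96 m


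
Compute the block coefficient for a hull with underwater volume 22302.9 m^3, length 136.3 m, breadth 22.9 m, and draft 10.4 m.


Formula: Cb = V / (L * B * T)
Step 1 — L * B * T = 136.3 * 22.9 * 10.4 = 32461.208 m^3
Step 2 — Cb = 22302.9 / 32461.208 ≈ 0.68706 (5 s.f.)

0.68706


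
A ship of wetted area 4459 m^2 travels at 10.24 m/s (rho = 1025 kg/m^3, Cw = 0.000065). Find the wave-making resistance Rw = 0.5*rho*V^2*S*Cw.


Formula: Rw = 0.5 * rho * V^2 * S * Cw
Step 1 — V^2 = 10.24^2 = 104.8576
Step 2 — 0.5 * rho * V^2 = 0.5 * 1025 * 104.8576 = 53739.52
Step 3 — Rw = 53739.52 * 4459 * 0.000065 ≈ 15576 N (5 s.f.)

15576 N


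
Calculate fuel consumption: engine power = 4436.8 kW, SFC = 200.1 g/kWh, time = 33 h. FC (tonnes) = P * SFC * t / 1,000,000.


Formula: FC (tonnes) = P * SFC * t / 1,000,000
Step 1 — P * SFC * t = 4436.8 * 200.1 * 33 = 29297521.44 g
Step 2 — FC (tonnes) = 29297521.44 / 1,000,000 ≈ 29.298 tonnes (5 s.f.)

29.298 tonnes


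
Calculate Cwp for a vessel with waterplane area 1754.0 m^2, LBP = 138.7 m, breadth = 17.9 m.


Formula: Cwp = Aw / (L * B)
Step 1 — L * B = 138.7 * 17.9 = 2482.73 m^2
Step 2 — Cwp = 1754.0 / 2482.73 ≈ 0.70648 (5 s.f.)

0.70648


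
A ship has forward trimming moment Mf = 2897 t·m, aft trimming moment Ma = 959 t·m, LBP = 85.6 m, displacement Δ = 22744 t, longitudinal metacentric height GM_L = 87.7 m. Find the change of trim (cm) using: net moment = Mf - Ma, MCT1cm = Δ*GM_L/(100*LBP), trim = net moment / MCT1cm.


Formula: net trimming moment = Mf - Ma; MCT1cm = Δ*GM_L/(100*LBP); trim = net moment / MCT1cm
Step 1 — net trimming moment = 2897 - 959 = 1938 t·m
Step 2 — MCT1cm = 22744 * 87.7 / (100 * 85.6) = 233.0197 t·m/cm
Step 3 — trim = 1938 / 233.0197 ≈ 8.3169 cm (5 s.f.)

8.3169 cm


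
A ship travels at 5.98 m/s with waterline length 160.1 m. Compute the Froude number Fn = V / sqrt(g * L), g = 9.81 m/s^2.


Formula: Fn = V / sqrt(g * L)
Step 1 — g * L = 9.81 * 160.1 = 1570.581
Step 2 — sqrt(g * L) = sqrt(1570.581) = 39.630556
Step 3 — Fn = 5.98 / 39.630556 ≈ 0.15089 (5 s.f.)

0.15089


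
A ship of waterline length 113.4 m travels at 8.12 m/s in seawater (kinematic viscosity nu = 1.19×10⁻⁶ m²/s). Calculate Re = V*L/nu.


Formula: Re = V * L / nu
Step 1 — V * L = 8.12 * 113.4 = 920.808 m^2/s
Step 2 — Re = 920.808 / 1.19e-6 = 7.74e+08

7.74e+08


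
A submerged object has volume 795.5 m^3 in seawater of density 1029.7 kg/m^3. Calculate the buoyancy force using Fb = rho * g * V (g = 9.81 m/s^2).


Formula: Fb = rho * g * V
Substituting: Fb = 1029.7 * 9.81 * 795.5
Intermediate: 1029.7 * 9.81 = 10101.357
Result: Fb = 10101.357 * 795.5 ≈ 8035600 N (5 s.f.)

8035600 N


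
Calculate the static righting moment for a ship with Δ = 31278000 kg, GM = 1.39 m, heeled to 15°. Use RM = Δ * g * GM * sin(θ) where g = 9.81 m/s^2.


Formula: GZ = GM * sin(theta); RM = disp * g * GZ
Step 1 — GZ = 1.39 * sin(15°) = 1.39 * 0.258819 = 0.359758 m
Step 2 — RM = 31278000 * 9.81 * 0.359758 ≈ 110390000 N·m (5 s.f.)

110390000 N·m


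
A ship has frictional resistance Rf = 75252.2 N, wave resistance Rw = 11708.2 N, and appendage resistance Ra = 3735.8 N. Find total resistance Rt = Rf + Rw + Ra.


Formula: Rt = Rf + Rw + Ra
Substituting: Rt = 75252.2 + 11708.2 + 3735.8
Result: Rt = 90696.2 N

90696.2 N


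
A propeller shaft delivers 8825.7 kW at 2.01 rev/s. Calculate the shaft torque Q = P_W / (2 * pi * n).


Formula: Q = P_W / (2 * pi * n)
Step 1 — P_W = 8825.7 kW * 1000 = 8825700.0 W
Step 2 — 2 * pi * n = 2 * pi * 2.01 = 12.629202
Step 3 — Q = 8825700.0 / 12.629202 ≈ 698830 N·m (5 s.f.)

698830 N·m


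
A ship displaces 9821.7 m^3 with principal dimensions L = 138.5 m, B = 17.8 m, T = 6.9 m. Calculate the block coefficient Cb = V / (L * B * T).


Formula: Cb = V / (L * B * T)
Step 1 — L * B * T = 138.5 * 17.8 * 6.9 = 17010.57 m^3
Step 2 — Cb = 9821.7 / 17010.57 ≈ 0.57739 (5 s.f.)

0.57739


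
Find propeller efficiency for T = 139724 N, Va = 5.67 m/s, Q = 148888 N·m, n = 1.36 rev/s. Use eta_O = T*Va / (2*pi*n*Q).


Formula: eta = T * Va / (2 * pi * n * Q)
Step 1 — numerator = T * Va = 139724 * 5.67 = 792235.08
Step 2 — 2 * pi * n = 2 * pi * 1.36 = 8.545132
Step 3 — denominator = 8.545132 * 148888 = 1272267.61
Step 4 — eta = 792235.08 / 1272267.61 ≈ 0.62270 (5 s.f.)

0.62270


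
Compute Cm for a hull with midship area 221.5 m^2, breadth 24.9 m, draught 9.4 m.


Formula: Cm = Am / (B * T)
Step 1 — B * T = 24.9 * 9.4 = 234.06 m^2
Step 2 — Cm = 221.5 / 234.06 ≈ 0.94634 (5 s.f.)

0.94634


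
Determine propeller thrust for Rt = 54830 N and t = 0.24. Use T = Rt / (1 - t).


Formula: T = Rt / (1 - t)
Step 1 — (1 - t) = 1 - 0.24 = 0.76
Step 2 — T = 54830 / 0.76 ≈ 72145 N (5 s.f.)

72145 N


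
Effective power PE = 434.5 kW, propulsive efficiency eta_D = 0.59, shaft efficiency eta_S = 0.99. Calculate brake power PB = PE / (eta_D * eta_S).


Formula: PB = PE / (eta_D * eta_S)
Step 1 — combined efficiency = eta_D * eta_S = 0.59 * 0.99 = 0.5841
Step 2 — PB = 434.5 / 0.5841 ≈ 743.88 kW (5 s.f.)

743.88 kW


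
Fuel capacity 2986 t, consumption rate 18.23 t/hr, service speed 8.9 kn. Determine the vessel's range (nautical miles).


Formula: endurance = fuel / rate; range = endurance * speed
Step 1 — endurance = 2986 / 18.23 = 163.7959 hours
Step 2 — range = 163.7959 * 8.9 ≈ 1457.8 nautical miles (5 s.f.)

1457.8 NM


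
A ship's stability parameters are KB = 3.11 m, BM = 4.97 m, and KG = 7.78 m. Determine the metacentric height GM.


Formula: GM = KB + BM - KG
Step 1 — KM = KB + BM = 3.11 + 4.97 = 8.08 m
Step 2 — GM = KM - KG = 8.08 - 7.78 = 0.3 m

0.3 m


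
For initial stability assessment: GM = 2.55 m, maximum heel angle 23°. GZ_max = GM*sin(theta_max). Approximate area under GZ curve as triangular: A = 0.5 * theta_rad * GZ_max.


Formula: GZ_max = GM * sin(theta); Area = 0.5 * theta_rad * GZ_max
Step 1 — GZ_max = 2.55 * sin(23°) = 2.55 * 0.390731 = 0.996364 m
Step 2 — theta_rad = 23 * pi/180 = 0.401426 rad
Step 3 — Area = 0.5 * 0.401426 * 0.996364 ≈ 0.19998 m·rad (5 s.f.)

0.19998 m·rad


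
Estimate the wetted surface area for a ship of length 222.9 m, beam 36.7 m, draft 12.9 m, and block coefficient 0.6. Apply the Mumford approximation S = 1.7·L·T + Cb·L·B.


Formula: S = 1.7*L*T + V/T with V = Cb*L*B*T, i.e. S = L * (1.7*T + Cb*B)
Step 1 — 1.7*T = 1.7 * 12.9 = 21.93 m
Step 2 — Cb*B = 0.6 * 36.7 = 22.02 m
Step 3 — 1.7*T + Cb*B = 21.93 + 22.02 = 43.95 m
Step 4 — S = 222.9 * 43.95 ≈ 9796.5 m^2 (5 s.f.)

9796.5 m^2


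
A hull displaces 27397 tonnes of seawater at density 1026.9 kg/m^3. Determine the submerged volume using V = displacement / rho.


Formula: V = mass / rho
Step 1 — convert tonnes to kg: 27397 t * 1000 = 27397000 kg
Step 2 — V = 27397000 / 1026.9 ≈ 26679 m^3 (5 s.f.)

26679 m^3


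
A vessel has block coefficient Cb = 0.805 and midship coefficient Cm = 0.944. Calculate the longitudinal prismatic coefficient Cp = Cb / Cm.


Formula: Cp = Cb / Cm
Substituting: Cp = 0.805 / 0.944
Result: Cp ≈ 0.85275 (5 s.f.)

0.85275


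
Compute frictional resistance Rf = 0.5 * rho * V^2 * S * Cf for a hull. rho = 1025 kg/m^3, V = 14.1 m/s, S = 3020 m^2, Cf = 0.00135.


Formula: Rf = 0.5 * rho * V^2 * S * Cf
Step 1 — V^2 = 14.1^2 = 198.81
Step 2 — 0.5 * rho * V^2 = 0.5 * 1025 * 198.81 = 101890.125
Step 3 — Rf = 101890.125 * 3020 * 0.00135 ≈ 415410 N (5 s.f.)

415410 N


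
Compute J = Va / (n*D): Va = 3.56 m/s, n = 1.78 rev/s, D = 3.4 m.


Formula: J = Va / (n * D)
Step 1 — n * D = 1.78 * 3.4 = 6.052
Step 2 — J = 3.56 / 6.052 ≈ 0.58824 (5 s.f.)

0.58824


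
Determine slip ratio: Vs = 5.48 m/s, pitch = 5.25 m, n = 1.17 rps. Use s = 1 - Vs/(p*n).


Formula: s = 1 - Vs / (p * n)
Step 1 — p * n = 5.25 * 1.17 = 6.1425
Step 2 — Vs / (p*n) = 5.48 / 6.1425 = 0.892145 (6 d.p.)
Step 3 — s = 1 - 0.892145 = 0.107855

0.107855


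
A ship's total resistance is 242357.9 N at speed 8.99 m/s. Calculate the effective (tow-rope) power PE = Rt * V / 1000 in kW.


Formula: PE = Rt * V / 1000 (kW)
Step 1 — PE (W) = 242357.9 * 8.99 = 2178797.521 W
Step 2 — PE (kW) = 2178797.521 / 1000 ≈ 2178.8 kW (5 s.f.)

2178.8 kW


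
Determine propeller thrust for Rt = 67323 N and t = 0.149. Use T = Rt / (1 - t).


Formula: T = Rt / (1 - t)
Step 1 — (1 - t) = 1 - 0.149 = 0.851
Step 2 — T = 67323 / 0.851 ≈ 79110 N (5 s.f.)

79110 N


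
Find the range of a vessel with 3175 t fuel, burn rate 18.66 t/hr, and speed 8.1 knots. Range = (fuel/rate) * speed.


Formula: endurance = fuel / rate; range = endurance * speed
Step 1 — endurance = 3175 / 18.66 = 170.1501 hours
Step 2 — range = 170.1501 * 8.1 ≈ 1378.2 nautical miles (5 s.f.)

1378.2 NM


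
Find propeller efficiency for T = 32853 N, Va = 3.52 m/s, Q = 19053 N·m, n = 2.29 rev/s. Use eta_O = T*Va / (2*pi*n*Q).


Formula: eta = T * Va / (2 * pi * n * Q)
Step 1 — numerator = T * Va = 32853 * 3.52 = 115642.56
Step 2 — 2 * pi * n = 2 * pi * 2.29 = 14.388494
Step 3 — denominator = 14.388494 * 19053 = 274143.98
Step 4 — eta = 115642.56 / 274143.98 ≈ 0.42183 (5 s.f.)

0.42183


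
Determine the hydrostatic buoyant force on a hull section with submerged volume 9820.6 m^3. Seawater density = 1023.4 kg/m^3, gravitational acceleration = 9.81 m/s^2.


Formula: Fb = rho * g * V
Substituting: Fb = 1023.4 * 9.81 * 9820.6
Intermediate: 1023.4 * 9.81 = 10039.554
Result: Fb = 10039.554 * 9820.6 ≈ 98594000 N (5 s.f.)

98594000 N


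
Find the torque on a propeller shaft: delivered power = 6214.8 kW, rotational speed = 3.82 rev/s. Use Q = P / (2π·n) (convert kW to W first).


Formula: Q = P_W / (2 * pi * n)
Step 1 — P_W = 6214.8 kW * 1000 = 6214800.0 W
Step 2 — 2 * pi * n = 2 * pi * 3.82 = 24.001768
Step 3 — Q = 6214800.0 / 24.001768 ≈ 258930 N·m (5 s.f.)

258930 N·m


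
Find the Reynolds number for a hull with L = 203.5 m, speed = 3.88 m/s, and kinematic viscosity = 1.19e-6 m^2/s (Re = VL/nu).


Formula: Re = V * L / nu
Step 1 — V * L = 3.88 * 203.5 = 789.58 m^2/s
Step 2 — Re = 789.58 / 1.19e-6 = 6.64e+08

6.64e+08


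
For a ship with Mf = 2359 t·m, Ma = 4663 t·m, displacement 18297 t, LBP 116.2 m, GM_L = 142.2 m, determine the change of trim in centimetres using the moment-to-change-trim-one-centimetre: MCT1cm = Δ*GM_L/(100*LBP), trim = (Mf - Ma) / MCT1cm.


Formula: net trimming moment = Mf - Ma; MCT1cm = Δ*GM_L/(100*LBP); trim = net moment / MCT1cm
Step 1 — net trimming moment = 2359 - 4663 = -2304 t·m
Step 2 — MCT1cm = 18297 * 142.2 / (100 * 116.2) = 223.9099 t·m/cm
Step 3 — trim = -2304 / 223.9099 ≈ -10.290 cm (5 s.f.)

-10.290 cm


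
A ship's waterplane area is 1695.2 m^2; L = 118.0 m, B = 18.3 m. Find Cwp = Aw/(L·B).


Formula: Cwp = Aw / (L * B)
Step 1 — L * B = 118.0 * 18.3 = 2159.4 m^2
Step 2 — Cwp = 1695.2 / 2159.4 ≈ 0.78503 (5 s.f.)

0.78503


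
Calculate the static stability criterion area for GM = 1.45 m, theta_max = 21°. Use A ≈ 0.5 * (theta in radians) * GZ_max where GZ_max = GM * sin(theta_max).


Formula: GZ_max = GM * sin(theta); Area = 0.5 * theta_rad * GZ_max
Step 1 — GZ_max = 1.45 * sin(21°) = 1.45 * 0.358368 = 0.519634 m
Step 2 — theta_rad = 21 * pi/180 = 0.366519 rad
Step 3 — Area = 0.5 * 0.366519 * 0.519634 ≈ 0.095228 m·rad (5 s.f.)

0.095228 m·rad


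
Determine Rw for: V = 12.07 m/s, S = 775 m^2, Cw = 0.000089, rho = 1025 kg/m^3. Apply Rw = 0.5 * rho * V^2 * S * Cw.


Formula: Rw = 0.5 * rho * V^2 * S * Cw
Step 1 — V^2 = 12.07^2 = 145.6849
Step 2 — 0.5 * rho * V^2 = 0.5 * 1025 * 145.6849 = 74663.51125
Step 3 — Rw = 74663.51125 * 775 * 0.000089 ≈ 5149.9 N (5 s.f.)

5149.9 N


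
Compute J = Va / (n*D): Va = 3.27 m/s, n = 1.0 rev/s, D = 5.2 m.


Formula: J = Va / (n * D)
Step 1 — n * D = 1.0 * 5.2 = 5.2
Step 2 — J = 3.27 / 5.2 ≈ 0.62885 (5 s.f.)

0.62885


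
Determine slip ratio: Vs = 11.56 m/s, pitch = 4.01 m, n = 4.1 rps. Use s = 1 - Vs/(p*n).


Formula: s = 1 - Vs / (p * n)
Step 1 — p * n = 4.01 * 4.1 = 16.441
Step 2 — Vs / (p*n) = 11.56 / 16.441 = 0.70312 (6 d.p.)
Step 3 — s = 1 - 0.70312 = 0.29688

0.29688


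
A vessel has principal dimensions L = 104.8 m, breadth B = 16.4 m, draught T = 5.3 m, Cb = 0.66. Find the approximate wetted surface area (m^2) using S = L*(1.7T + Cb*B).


Formula: S = 1.7*L*T + V/T with V = Cb*L*B*T, i.e. S = L * (1.7*T + Cb*B)
Step 1 — 1.7*T = 1.7 * 5.3 = 9.01 m
Step 2 — Cb*B = 0.66 * 16.4 = 10.824 m
Step 3 — 1.7*T + Cb*B = 9.01 + 10.824 = 19.834 m
Step 4 — S = 104.8 * 19.834 ≈ 2078.6 m^2 (5 s.f.)

2078.6 m^2


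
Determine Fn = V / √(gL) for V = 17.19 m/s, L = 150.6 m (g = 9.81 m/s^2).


Formula: Fn = V / sqrt(g * L)
Step 1 — g * L = 9.81 * 150.6 = 1477.386
Step 2 — sqrt(g * L) = sqrt(1477.386) = 38.436779
Step 3 — Fn = 17.19 / 38.436779 ≈ 0.44723 (5 s.f.)

0.44723


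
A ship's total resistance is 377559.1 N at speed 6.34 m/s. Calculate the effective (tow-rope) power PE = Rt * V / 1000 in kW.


Formula: PE = Rt * V / 1000 (kW)
Step 1 — PE (W) = 377559.1 * 6.34 = 2393724.694 W
Step 2 — PE (kW) = 2393724.694 / 1000 ≈ 2393.7 kW (5 s.f.)

2393.7 kW


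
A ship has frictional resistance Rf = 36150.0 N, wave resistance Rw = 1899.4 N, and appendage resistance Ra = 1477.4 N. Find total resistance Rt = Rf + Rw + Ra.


Formula: Rt = Rf + Rw + Ra
Substituting: Rt = 36150.0 + 1899.4 + 1477.4
Result: Rt = 39526.8 N

39526.8 N


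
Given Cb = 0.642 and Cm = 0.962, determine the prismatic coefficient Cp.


Formula: Cp = Cb / Cm
Substituting: Cp = 0.642 / 0.962
Result: Cp ≈ 0.66736 (5 s.f.)

0.66736


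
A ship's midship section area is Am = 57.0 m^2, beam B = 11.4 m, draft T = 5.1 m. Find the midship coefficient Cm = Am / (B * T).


Formula: Cm = Am / (B * T)
Step 1 — B * T = 11.4 * 5.1 = 58.14 m^2
Step 2 — Cm = 57.0 / 58.14 ≈ 0.98039 (5 s.f.)

0.98039


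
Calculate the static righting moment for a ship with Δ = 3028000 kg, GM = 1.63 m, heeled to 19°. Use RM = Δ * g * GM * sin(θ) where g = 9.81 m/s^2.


Formula: GZ = GM * sin(theta); RM = disp * g * GZ
Step 1 — GZ = 1.63 * sin(19°) = 1.63 * 0.325568 = 0.530676 m
Step 2 — RM = 3028000 * 9.81 * 0.530676 ≈ 15764000 N·m (5 s.f.)

15764000 N·m


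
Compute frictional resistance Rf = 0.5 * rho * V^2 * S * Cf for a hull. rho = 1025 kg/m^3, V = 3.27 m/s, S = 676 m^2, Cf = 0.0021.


Formula: Rf = 0.5 * rho * V^2 * S * Cf
Step 1 — V^2 = 3.27^2 = 10.6929
Step 2 — 0.5 * rho * V^2 = 0.5 * 1025 * 10.6929 = 5480.11125
Step 3 — Rf = 5480.11125 * 676 * 0.0021 ≈ 7779.6 N (5 s.f.)

7779.6 N


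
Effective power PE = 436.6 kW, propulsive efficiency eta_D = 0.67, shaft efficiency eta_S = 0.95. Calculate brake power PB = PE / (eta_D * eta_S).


Formula: PB = PE / (eta_D * eta_S)
Step 1 — combined efficiency = eta_D * eta_S = 0.67 * 0.95 = 0.6365
Step 2 — PB = 436.6 / 0.6365 ≈ 685.94 kW (5 s.f.)

685.94 kW


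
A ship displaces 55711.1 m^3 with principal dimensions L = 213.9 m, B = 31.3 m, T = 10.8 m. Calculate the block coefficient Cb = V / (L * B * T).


Formula: Cb = V / (L * B * T)
Step 1 — L * B * T = 213.9 * 31.3 * 10.8 = 72306.756 m^3
Step 2 — Cb = 55711.1 / 72306.756 ≈ 0.77048 (5 s.f.)

0.77048


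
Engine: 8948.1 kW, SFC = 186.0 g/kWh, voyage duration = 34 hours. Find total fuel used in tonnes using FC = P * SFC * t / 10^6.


Formula: FC (tonnes) = P * SFC * t / 1,000,000
Step 1 — P * SFC * t = 8948.1 * 186.0 * 34 = 56587784.4 g
Step 2 — FC (tonnes) = 56587784.4 / 1,000,000 ≈ 56.588 tonnes (5 s.f.)

56.588 tonnes


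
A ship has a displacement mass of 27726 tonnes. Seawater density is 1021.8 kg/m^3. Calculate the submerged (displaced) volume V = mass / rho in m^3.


Formula: V = mass / rho
Step 1 — convert tonnes to kg: 27726 t * 1000 = 27726000 kg
Step 2 — V = 27726000 / 1021.8 ≈ 27134 m^3 (5 s.f.)

27134 m^3


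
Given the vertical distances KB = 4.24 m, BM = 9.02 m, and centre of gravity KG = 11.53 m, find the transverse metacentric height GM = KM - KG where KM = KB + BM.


Formula: GM = KB + BM - KG
Step 1 — KM = KB + BM = 4.24 + 9.02 = 13.26 m
Step 2 — GM = KM - KG = 13.26 - 11.53 = 1.73 m

1.73 m


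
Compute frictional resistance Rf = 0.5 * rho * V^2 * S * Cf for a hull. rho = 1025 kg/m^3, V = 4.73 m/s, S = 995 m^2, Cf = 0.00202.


Formula: Rf = 0.5 * rho * V^2 * S * Cf
Step 1 — V^2 = 4.73^2 = 22.3729
Step 2 — 0.5 * rho * V^2 = 0.5 * 1025 * 22.3729 = 11466.11125
Step 3 — Rf = 11466.11125 * 995 * 0.00202 ≈ 23046 N (5 s.f.)

23046 N


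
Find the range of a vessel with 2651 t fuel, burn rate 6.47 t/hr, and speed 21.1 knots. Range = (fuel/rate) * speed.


Formula: endurance = fuel / rate; range = endurance * speed
Step 1 — endurance = 2651 / 6.47 = 409.7372 hours
Step 2 — range = 409.7372 * 21.1 ≈ 8645.5 nautical miles (5 s.f.)

8645.5 NM


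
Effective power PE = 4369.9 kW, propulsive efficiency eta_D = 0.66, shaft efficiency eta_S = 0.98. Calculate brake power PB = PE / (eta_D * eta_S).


Formula: PB = PE / (eta_D * eta_S)
Step 1 — combined efficiency = eta_D * eta_S = 0.66 * 0.98 = 0.6468
Step 2 — PB = 4369.9 / 0.6468 ≈ 6756.2 kW (5 s.f.)

6756.2 kW


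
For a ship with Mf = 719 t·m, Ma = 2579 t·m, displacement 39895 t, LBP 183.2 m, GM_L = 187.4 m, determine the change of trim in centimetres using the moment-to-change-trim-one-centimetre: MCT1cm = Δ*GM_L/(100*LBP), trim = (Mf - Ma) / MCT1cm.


Formula: net trimming moment = Mf - Ma; MCT1cm = Δ*GM_L/(100*LBP); trim = net moment / MCT1cm
Step 1 — net trimming moment = 719 - 2579 = -1860 t·m
Step 2 — MCT1cm = 39895 * 187.4 / (100 * 183.2) = 408.0962 t·m/cm
Step 3 — trim = -1860 / 408.0962 ≈ -4.5577 cm (5 s.f.)

-4.5577 cm


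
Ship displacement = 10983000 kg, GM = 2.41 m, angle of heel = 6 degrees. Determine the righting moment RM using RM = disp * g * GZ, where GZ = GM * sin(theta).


Formula: GZ = GM * sin(theta); RM = disp * g * GZ
Step 1 — GZ = 2.41 * sin(6°) = 2.41 * 0.104528 = 0.251912 m
Step 2 — RM = 10983000 * 9.81 * 0.251912 ≈ 27142000 N·m (5 s.f.)

27142000 N·m


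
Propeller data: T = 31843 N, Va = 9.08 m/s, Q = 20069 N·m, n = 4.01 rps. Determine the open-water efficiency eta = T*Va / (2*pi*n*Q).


Formula: eta = T * Va / (2 * pi * n * Q)
Step 1 — numerator = T * Va = 31843 * 9.08 = 289134.44
Step 2 — 2 * pi * n = 2 * pi * 4.01 = 25.195573
Step 3 — denominator = 25.195573 * 20069 = 505649.95
Step 4 — eta = 289134.44 / 505649.95 ≈ 0.57181 (5 s.f.)

0.57181


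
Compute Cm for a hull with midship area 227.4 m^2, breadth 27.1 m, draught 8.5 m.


Formula: Cm = Am / (B * T)
Step 1 — B * T = 27.1 * 8.5 = 230.35 m^2
Step 2 — Cm = 227.4 / 230.35 ≈ 0.98719 (5 s.f.)

0.98719


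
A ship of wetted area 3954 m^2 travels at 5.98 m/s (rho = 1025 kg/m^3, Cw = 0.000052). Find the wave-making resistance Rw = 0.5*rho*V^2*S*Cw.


Formula: Rw = 0.5 * rho * V^2 * S * Cw
Step 1 — V^2 = 5.98^2 = 35.7604
Step 2 — 0.5 * rho * V^2 = 0.5 * 1025 * 35.7604 = 18327.205
Step 3 — Rw = 18327.205 * 3954 * 0.000052 ≈ 3768.2 N (5 s.f.)

3768.2 N


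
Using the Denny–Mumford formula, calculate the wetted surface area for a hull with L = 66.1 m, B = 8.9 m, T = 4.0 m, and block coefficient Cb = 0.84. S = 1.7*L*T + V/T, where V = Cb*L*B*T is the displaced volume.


Formula: S = 1.7*L*T + V/T with V = Cb*L*B*T, i.e. S = L * (1.7*T + Cb*B)
Step 1 — 1.7*T = 1.7 * 4.0 = 6.8 m
Step 2 — Cb*B = 0.84 * 8.9 = 7.476 m
Step 3 — 1.7*T + Cb*B = 6.8 + 7.476 = 14.276 m
Step 4 — S = 66.1 * 14.276 ≈ 943.64 m^2 (5 s.f.)

943.64 m^2


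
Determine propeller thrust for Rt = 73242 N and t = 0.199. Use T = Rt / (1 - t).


Formula: T = Rt / (1 - t)
Step 1 — (1 - t) = 1 - 0.199 = 0.801
Step 2 — T = 73242 / 0.801 ≈ 91438 N (5 s.f.)

91438 N


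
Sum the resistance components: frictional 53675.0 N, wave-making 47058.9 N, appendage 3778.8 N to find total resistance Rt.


Formula: Rt = Rf + Rw + Ra
Substituting: Rt = 53675.0 + 47058.9 + 3778.8
Result: Rt = 104512.7 N

104512.7 N


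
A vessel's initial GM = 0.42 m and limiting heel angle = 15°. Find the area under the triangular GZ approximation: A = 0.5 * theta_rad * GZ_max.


Formula: GZ_max = GM * sin(theta); Area = 0.5 * theta_rad * GZ_max
Step 1 — GZ_max = 0.42 * sin(15°) = 0.42 * 0.258819 = 0.108704 m
Step 2 — theta_rad = 15 * pi/180 = 0.261799 rad
Step 3 — Area = 0.5 * 0.261799 * 0.108704 ≈ 0.014229 m·rad (5 s.f.)

0.014229 m·rad


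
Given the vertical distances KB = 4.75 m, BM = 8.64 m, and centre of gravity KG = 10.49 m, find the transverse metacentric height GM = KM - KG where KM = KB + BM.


Formula: GM = KB + BM - KG
Step 1 — KM = KB + BM = 4.75 + 8.64 = 13.39 m
Step 2 — GM = KM - KG = 13.39 - 10.49 = 2.9 m

2.9 m


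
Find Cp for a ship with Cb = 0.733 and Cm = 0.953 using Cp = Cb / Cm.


Formula: Cp = Cb / Cm
Substituting: Cp = 0.733 / 0.953
Result: Cp ≈ 0.76915 (5 s.f.)

0.76915


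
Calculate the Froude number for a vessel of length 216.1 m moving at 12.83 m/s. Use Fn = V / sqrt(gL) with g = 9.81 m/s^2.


Formula: Fn = V / sqrt(g * L)
Step 1 — g * L = 9.81 * 216.1 = 2119.941
Step 2 — sqrt(g * L) = sqrt(2119.941) = 46.042817
Step 3 — Fn = 12.83 / 46.042817 ≈ 0.27865 (5 s.f.)

0.27865


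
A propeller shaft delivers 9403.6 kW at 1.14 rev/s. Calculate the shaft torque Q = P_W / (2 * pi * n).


Formula: Q = P_W / (2 * pi * n)
Step 1 — P_W = 9403.6 kW * 1000 = 9403600.0 W
Step 2 — 2 * pi * n = 2 * pi * 1.14 = 7.162831
Step 3 — Q = 9403600.0 / 7.162831 ≈ 1312800 N·m (5 s.f.)

1312800 N·m


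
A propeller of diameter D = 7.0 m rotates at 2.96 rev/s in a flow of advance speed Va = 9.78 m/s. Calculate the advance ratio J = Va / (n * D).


Formula: J = Va / (n * D)
Step 1 — n * D = 2.96 * 7.0 = 20.72
Step 2 — J = 9.78 / 20.72 ≈ 0.47201 (5 s.f.)

0.47201


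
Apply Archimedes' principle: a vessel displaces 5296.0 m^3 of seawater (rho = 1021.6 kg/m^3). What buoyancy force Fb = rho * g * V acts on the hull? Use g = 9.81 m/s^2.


Formula: Fb = rho * g * V
Substituting: Fb = 1021.6 * 9.81 * 5296.0
Intermediate: 1021.6 * 9.81 = 10021.896
Result: Fb = 10021.896 * 5296.0 ≈ 53076000 N (5 s.f.)

53076000 N


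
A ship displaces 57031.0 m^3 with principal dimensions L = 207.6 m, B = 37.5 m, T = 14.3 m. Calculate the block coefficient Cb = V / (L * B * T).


Formula: Cb = V / (L * B * T)
Step 1 — L * B * T = 207.6 * 37.5 * 14.3 = 111325.5 m^3
Step 2 — Cb = 57031.0 / 111325.5 ≈ 0.51229 (5 s.f.)

0.51229


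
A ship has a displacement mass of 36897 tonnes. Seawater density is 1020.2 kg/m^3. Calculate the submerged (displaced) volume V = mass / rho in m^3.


Formula: V = mass / rho
Step 1 — convert tonnes to kg: 36897 t * 1000 = 36897000 kg
Step 2 — V = 36897000 / 1020.2 ≈ 36166 m^3 (5 s.f.)

36166 m^3


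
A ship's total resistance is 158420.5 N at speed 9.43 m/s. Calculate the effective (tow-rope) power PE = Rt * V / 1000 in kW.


Formula: PE = Rt * V / 1000 (kW)
Step 1 — PE (W) = 158420.5 * 9.43 = 1493905.315 W
Step 2 — PE (kW) = 1493905.315 / 1000 ≈ 1493.9 kW (5 s.f.)

1493.9 kW


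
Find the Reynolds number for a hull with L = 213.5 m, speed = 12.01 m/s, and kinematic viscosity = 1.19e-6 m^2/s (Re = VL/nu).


Formula: Re = V * L / nu
Step 1 — V * L = 12.01 * 213.5 = 2564.135 m^2/s
Step 2 — Re = 2564.135 / 1.19e-6 = 2.15e+09

2.15e+09


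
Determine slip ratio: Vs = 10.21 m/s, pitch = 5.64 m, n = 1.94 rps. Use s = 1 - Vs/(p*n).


Formula: s = 1 - Vs / (p * n)
Step 1 — p * n = 5.64 * 1.94 = 10.9416
Step 2 — Vs / (p*n) = 10.21 / 10.9416 = 0.933136 (6 d.p.)
Step 3 — s = 1 - 0.933136 = 0.066864

0.066864
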